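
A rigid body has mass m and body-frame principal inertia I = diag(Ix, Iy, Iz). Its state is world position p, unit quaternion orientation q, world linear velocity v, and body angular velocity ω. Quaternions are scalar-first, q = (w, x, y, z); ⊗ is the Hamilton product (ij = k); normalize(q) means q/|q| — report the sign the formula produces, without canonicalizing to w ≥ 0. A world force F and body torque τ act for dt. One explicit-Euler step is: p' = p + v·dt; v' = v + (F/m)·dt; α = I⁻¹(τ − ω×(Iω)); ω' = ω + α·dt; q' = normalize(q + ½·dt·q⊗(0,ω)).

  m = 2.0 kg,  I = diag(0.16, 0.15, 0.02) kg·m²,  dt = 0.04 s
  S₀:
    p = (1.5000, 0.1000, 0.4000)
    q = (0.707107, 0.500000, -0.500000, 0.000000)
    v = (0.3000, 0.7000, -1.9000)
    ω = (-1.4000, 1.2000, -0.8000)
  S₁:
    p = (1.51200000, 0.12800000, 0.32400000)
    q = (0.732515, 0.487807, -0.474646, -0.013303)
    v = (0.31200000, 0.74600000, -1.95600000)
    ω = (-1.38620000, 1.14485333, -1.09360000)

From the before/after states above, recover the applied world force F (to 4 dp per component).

Δv = v₁−v₀ = (0.01200000, 0.04600000, -0.05600000)
applied force F = (0.6000, 2.3000, -2.8000)

F = (0.6000, 2.3000, -2.8000)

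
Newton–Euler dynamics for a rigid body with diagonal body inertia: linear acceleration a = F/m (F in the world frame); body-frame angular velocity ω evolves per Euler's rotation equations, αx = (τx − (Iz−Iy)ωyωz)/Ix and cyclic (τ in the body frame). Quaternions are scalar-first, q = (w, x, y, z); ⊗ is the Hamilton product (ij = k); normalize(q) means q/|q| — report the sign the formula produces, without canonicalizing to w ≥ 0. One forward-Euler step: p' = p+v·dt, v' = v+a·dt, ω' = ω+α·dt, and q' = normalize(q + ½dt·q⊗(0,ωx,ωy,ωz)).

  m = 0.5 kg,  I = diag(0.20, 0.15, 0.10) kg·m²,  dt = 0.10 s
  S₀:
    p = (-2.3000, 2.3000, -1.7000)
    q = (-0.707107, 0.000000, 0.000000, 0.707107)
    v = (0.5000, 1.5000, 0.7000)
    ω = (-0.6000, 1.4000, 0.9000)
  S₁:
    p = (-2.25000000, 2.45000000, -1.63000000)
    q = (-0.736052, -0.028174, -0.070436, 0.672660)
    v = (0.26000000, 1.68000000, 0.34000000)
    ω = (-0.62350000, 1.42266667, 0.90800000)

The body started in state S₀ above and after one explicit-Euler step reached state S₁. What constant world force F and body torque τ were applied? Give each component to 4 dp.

F = (-1.2000, 0.9000, -1.8000)
τ = (-0.1100, -0.0200, 0.0500)

v₁ − v₀ = (-0.24000000, 0.18000000, -0.36000000)
F = m·Δv/dt = (-1.2000, 0.9000, -1.8000)
ω₁ − ω₀ = (-0.02350000, 0.02266667, 0.00800000)
ω₀×(Iω₀) = (-0.0630, -0.0540, 0.0420)
τ = I·(Δω/dt) + ω₀×(Iω₀) = (-0.1100, -0.0200, 0.0500)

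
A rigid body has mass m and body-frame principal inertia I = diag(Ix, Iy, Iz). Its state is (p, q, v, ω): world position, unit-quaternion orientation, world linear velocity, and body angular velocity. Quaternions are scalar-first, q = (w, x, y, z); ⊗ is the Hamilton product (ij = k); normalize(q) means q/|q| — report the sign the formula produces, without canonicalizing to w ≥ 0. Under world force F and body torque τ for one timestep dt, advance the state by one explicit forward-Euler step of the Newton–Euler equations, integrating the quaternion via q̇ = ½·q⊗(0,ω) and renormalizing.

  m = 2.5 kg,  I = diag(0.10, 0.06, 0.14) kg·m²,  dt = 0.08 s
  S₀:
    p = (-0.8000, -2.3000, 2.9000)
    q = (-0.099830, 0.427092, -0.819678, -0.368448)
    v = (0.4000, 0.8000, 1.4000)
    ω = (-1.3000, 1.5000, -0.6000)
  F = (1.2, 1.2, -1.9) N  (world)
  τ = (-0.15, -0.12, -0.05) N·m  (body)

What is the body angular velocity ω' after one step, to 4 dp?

α = I⁻¹(τ − ω×Iω) = (-0.7800, -1.4800, -0.9143)
new body rate ω' = (-1.3624, 1.3816, -0.6731)

ω' = (-1.3624, 1.3816, -0.6731)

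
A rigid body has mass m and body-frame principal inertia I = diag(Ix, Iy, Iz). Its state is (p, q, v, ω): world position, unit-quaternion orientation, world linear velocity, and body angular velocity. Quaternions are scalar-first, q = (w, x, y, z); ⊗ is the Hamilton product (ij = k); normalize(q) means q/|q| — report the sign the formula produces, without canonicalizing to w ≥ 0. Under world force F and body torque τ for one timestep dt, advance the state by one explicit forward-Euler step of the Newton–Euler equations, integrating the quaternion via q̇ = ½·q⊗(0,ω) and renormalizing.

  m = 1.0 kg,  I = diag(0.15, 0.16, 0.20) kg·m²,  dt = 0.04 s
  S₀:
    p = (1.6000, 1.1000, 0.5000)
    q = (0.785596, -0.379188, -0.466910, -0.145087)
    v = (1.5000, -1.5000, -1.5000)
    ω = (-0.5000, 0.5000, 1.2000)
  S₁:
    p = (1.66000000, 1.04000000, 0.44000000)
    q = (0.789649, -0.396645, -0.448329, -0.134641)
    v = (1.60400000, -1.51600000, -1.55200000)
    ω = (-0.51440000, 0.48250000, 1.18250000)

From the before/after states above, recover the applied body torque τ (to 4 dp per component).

ω₁ − ω₀ = (-0.01440000, -0.01750000, -0.01750000)
applied torque τ = (-0.0300, -0.0400, -0.0900)

τ = (-0.0300, -0.0400, -0.0900)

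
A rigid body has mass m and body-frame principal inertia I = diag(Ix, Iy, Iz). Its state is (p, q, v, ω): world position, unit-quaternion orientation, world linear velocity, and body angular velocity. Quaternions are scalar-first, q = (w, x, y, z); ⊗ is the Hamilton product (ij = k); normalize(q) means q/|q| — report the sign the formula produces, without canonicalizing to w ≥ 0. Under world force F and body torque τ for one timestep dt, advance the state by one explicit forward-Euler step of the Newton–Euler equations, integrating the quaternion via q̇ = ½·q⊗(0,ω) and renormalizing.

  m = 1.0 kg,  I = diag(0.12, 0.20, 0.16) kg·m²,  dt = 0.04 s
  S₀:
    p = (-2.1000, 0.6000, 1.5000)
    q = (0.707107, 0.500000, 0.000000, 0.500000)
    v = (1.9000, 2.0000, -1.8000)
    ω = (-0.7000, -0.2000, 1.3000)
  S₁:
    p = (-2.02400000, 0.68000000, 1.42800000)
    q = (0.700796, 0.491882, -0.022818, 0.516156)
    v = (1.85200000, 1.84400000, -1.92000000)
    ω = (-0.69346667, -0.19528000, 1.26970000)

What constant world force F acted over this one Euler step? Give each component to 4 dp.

F = (-1.2000, -3.9000, -3.0000)

v₁ − v₀ = (-0.04800000, -0.15600000, -0.12000000)
applied force F = (-1.2000, -3.9000, -3.0000)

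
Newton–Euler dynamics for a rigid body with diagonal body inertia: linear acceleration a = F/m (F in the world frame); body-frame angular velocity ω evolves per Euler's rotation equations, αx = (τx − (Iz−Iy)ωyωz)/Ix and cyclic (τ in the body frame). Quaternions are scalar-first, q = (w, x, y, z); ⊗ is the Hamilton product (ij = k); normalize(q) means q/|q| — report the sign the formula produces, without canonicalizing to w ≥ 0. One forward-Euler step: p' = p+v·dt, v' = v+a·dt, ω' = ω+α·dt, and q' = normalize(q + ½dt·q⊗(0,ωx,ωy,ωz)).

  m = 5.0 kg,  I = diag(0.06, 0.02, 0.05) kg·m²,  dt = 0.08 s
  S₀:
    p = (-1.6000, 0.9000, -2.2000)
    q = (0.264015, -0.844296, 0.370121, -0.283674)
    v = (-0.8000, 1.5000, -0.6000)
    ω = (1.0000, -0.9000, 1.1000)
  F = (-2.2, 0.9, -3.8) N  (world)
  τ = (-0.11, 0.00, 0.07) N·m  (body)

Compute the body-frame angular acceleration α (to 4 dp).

α = (-1.3383, -0.5500, 0.6800)

precession coupling ω×(Iω) = (-0.0297, 0.0110, 0.0360)
angular accel α = (-1.3383, -0.5500, 0.6800)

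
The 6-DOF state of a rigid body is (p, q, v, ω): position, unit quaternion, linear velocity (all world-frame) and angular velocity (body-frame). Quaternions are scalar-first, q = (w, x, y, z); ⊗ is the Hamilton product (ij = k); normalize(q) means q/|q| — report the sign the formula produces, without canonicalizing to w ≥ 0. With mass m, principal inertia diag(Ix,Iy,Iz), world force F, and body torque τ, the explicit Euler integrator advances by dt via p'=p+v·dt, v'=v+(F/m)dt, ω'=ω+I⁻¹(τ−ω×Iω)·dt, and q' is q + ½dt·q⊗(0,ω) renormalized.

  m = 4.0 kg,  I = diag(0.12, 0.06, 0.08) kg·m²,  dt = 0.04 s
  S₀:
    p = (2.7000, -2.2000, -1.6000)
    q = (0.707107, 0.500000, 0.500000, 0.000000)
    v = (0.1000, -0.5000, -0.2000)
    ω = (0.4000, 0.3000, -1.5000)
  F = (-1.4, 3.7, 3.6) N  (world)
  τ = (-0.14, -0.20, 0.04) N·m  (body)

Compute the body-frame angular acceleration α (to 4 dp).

gyro term ω×Iω = (-0.0090, -0.0240, -0.0072)
α = I⁻¹(τ − ω×Iω) = (-1.0917, -2.9333, 0.5900)

α = (-1.0917, -2.9333, 0.5900)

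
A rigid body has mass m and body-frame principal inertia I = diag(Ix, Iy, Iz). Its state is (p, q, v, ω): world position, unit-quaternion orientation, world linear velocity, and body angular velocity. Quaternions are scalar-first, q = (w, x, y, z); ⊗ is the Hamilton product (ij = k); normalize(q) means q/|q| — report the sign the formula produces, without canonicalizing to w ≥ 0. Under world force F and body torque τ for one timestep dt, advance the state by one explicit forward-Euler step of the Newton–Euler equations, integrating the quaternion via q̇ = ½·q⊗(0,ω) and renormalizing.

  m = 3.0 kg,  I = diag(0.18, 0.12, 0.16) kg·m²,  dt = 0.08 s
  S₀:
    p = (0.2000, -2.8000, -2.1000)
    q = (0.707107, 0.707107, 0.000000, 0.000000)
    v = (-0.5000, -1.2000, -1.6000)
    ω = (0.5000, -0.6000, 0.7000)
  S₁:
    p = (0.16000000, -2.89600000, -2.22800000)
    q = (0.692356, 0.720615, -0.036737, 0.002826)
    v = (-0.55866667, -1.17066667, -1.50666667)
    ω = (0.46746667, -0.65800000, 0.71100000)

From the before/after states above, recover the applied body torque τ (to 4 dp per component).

ω₁ − ω₀ = (-0.03253333, -0.05800000, 0.01100000)
gyro term ω₀×Iω₀ = (-0.0168, 0.0070, 0.0180)
applied torque τ = (-0.0900, -0.0800, 0.0400)

τ = (-0.0900, -0.0800, 0.0400)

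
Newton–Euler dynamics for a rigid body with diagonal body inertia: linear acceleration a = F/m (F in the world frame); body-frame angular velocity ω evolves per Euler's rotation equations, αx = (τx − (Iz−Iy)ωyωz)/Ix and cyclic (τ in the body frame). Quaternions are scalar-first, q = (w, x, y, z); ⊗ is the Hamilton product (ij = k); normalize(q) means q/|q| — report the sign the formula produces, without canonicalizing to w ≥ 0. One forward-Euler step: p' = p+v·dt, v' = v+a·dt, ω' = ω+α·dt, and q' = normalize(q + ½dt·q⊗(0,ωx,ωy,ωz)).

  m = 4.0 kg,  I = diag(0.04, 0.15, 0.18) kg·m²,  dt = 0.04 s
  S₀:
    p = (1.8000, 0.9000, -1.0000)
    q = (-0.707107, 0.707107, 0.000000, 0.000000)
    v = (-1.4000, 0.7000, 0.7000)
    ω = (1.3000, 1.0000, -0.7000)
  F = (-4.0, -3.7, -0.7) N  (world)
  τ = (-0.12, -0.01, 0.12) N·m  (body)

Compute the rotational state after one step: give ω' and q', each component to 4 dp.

ω' = (1.2010, 0.9634, -0.7051)
q' = (-0.7250, 0.6883, -0.0042, 0.0240)

α = I⁻¹(τ − ω×Iω) = (-2.4750, -0.9160, -0.1278)
new body rate ω' = (1.2010, 0.9634, -0.7051)
q⊗(0,ω) = (-0.9192391, -0.9192391, -0.2121321, 1.2020819)
updated quaternion q' = (-0.7250, 0.6883, -0.0042, 0.0240)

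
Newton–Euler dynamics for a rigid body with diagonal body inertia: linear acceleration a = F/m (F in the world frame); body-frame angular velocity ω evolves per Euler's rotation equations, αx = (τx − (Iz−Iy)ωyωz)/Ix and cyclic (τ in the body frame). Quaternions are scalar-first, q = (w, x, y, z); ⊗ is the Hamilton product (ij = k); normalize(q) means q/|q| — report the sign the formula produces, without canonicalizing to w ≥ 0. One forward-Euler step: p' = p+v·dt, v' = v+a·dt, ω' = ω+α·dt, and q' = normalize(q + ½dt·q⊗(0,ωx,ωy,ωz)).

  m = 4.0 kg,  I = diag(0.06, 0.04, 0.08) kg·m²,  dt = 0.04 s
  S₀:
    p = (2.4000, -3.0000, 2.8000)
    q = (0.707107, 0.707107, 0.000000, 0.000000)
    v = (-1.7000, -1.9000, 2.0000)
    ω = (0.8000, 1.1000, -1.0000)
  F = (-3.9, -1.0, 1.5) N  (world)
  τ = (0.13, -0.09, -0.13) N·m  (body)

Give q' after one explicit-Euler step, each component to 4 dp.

2q̇ = q⊗(0,ω) = (-0.5656856, 0.5656856, 1.4849247, 0.0707107)
q' = normalize(q + ½dt·q⊗(0,ω)) = (0.6954, 0.7180, 0.0297, 0.0014)

q' = (0.6954, 0.7180, 0.0297, 0.0014)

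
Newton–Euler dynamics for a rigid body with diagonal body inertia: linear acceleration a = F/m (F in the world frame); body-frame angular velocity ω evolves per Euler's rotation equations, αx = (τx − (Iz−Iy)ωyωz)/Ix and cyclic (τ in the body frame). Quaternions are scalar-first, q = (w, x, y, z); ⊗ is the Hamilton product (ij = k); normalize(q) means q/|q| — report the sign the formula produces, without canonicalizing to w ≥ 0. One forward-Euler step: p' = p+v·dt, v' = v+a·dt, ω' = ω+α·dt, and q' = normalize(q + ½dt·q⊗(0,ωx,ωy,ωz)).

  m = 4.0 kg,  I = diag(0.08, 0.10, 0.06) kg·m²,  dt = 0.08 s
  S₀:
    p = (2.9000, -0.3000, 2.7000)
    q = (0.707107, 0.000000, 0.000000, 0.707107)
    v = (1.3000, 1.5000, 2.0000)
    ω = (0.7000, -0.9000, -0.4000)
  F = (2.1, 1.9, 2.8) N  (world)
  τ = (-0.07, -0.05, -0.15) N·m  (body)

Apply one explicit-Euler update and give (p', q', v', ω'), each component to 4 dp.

p' = (3.0040, -0.1800, 2.8600)
q' = (0.7176, 0.0452, -0.0057, 0.6950)
v' = (1.3420, 1.5380, 2.0560)
ω' = (0.6444, -0.9355, -0.5832)

linear accel F/m = (0.5250, 0.4750, 0.7000)
p' = p + v·dt = (3.0040, -0.1800, 2.8600)
v + (F/m)dt = (1.3420, 1.5380, 2.0560)
angular accel α = (-0.6950, -0.4440, -2.2900)
ω' = ω + α·dt = (0.6444, -0.9355, -0.5832)
2q̇ = q⊗(0,ω) = (0.2828428, 1.1313712, -0.1414214, -0.2828428)
q' = normalize(q + ½dt·q⊗(0,ω)) = (0.7176, 0.0452, -0.0057, 0.6950)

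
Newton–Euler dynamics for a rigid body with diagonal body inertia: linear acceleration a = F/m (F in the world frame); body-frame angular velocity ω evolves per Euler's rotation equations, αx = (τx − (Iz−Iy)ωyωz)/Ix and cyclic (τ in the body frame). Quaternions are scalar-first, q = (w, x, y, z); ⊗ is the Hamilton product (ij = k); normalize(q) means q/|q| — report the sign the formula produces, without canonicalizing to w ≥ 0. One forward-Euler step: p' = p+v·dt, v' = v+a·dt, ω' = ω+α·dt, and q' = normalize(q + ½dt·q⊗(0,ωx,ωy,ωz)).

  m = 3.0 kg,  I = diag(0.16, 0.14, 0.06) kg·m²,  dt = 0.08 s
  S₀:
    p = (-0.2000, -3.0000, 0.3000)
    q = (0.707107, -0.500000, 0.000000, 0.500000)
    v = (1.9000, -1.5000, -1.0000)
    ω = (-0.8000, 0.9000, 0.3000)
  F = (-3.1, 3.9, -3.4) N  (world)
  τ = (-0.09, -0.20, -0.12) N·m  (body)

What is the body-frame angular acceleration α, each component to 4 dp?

α = (-0.4275, -1.2571, -2.2400)

ω×(Iω) gyroscopic = (-0.0216, -0.0240, 0.0144)
angular accel α = (-0.4275, -1.2571, -2.2400)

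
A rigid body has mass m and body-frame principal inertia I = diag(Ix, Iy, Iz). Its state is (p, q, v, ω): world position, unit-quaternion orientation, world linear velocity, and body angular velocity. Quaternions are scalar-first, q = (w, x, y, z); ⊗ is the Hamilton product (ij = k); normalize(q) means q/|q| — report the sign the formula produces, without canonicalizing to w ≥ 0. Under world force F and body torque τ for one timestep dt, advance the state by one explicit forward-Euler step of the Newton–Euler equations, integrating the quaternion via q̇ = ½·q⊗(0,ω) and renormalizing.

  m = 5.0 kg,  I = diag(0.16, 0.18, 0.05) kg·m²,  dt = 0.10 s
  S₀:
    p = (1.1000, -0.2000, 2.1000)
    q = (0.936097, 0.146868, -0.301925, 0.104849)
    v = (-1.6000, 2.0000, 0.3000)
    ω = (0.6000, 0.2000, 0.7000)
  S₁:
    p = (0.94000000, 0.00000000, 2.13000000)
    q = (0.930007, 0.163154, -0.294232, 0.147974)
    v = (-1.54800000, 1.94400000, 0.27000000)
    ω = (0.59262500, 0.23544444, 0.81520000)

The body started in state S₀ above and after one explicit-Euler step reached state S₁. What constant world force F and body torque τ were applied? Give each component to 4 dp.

Δv = v₁−v₀ = (0.05200000, -0.05600000, -0.03000000)
applied force F = (2.6000, -2.8000, -1.5000)
rate change Δω = (-0.00737500, 0.03544444, 0.11520000)
applied torque τ = (-0.0300, 0.1100, 0.0600)

F = (2.6000, -2.8000, -1.5000)
τ = (-0.0300, 0.1100, 0.0600)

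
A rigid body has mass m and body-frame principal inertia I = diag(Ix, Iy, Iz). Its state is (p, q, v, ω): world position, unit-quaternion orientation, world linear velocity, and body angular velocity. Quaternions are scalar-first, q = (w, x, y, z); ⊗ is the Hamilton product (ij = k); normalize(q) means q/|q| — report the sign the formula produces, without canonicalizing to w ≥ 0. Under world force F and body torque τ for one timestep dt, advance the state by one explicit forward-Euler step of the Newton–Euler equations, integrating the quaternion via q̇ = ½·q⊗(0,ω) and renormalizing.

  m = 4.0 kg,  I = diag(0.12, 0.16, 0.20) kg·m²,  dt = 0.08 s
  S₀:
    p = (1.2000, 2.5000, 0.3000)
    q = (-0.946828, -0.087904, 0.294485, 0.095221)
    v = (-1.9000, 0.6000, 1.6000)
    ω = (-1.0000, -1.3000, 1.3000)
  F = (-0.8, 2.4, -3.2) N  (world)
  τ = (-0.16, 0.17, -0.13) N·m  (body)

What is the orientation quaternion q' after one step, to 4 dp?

q' = (-0.9367, -0.0297, 0.3433, 0.0621)

2q̇ = q⊗(0,ω) = (0.1711392, 1.4534458, 1.2499306, -0.8221162)
updated quaternion q' = (-0.9367, -0.0297, 0.3433, 0.0621)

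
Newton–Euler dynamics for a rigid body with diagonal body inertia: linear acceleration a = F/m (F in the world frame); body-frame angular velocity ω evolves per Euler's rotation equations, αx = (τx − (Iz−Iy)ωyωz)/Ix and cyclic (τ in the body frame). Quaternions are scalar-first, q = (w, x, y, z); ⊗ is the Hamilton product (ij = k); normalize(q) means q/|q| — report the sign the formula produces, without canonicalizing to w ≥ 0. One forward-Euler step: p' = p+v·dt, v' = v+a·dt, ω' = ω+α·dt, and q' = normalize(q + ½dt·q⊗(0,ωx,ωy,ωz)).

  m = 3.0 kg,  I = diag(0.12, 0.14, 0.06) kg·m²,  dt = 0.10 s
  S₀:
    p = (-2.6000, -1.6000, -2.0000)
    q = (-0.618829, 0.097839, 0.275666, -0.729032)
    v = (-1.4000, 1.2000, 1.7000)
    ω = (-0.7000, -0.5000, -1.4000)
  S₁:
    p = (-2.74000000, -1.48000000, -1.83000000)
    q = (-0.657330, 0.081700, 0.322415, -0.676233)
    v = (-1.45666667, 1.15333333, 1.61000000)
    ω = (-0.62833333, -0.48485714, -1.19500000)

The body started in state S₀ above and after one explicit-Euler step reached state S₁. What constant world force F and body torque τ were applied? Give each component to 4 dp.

F = (-1.7000, -1.4000, -2.7000)
τ = (0.0300, 0.0800, 0.1300)

v₁ − v₀ = (-0.05666667, -0.04666667, -0.09000000)
applied force F = (-1.7000, -1.4000, -2.7000)
ω₁ − ω₀ = (0.07166667, 0.01514286, 0.20500000)
gyro term ω₀×Iω₀ = (-0.0560, 0.0588, 0.0070)
τ = I·(Δω/dt) + ω₀×(Iω₀) = (0.0300, 0.0800, 0.1300)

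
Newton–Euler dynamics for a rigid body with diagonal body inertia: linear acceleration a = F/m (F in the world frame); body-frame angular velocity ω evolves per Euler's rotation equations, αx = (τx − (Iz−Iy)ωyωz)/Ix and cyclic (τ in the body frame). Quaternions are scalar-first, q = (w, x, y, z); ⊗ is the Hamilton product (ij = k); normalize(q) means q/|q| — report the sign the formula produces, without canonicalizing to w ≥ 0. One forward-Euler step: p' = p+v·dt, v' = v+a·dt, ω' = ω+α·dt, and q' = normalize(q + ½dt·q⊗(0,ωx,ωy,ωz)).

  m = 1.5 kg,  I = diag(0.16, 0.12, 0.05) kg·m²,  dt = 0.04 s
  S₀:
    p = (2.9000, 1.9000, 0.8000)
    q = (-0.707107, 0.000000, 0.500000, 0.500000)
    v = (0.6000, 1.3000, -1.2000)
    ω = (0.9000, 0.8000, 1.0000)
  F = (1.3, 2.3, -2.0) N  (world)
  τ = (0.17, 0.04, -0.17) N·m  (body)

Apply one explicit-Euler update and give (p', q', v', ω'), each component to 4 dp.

α = I⁻¹(τ − ω×Iω) = (1.4125, -0.4917, -2.8240)
ω' = ω + α·dt = (0.9565, 0.7803, 0.8870)
Hamilton product q⊗(0,ω) = (-0.9000000, -0.5363963, -0.1156856, -1.1571070)
q' = normalize(q + ½dt·q⊗(0,ω)) = (-0.7248, -0.0107, 0.4974, 0.4766)
linear accel F/m = (0.8667, 1.5333, -1.3333)
p' = p + v·dt = (2.9240, 1.9520, 0.7520)
v' = v + a·dt = (0.6347, 1.3613, -1.2533)

p' = (2.9240, 1.9520, 0.7520)
q' = (-0.7248, -0.0107, 0.4974, 0.4766)
v' = (0.6347, 1.3613, -1.2533)
ω' = (0.9565, 0.7803, 0.8870)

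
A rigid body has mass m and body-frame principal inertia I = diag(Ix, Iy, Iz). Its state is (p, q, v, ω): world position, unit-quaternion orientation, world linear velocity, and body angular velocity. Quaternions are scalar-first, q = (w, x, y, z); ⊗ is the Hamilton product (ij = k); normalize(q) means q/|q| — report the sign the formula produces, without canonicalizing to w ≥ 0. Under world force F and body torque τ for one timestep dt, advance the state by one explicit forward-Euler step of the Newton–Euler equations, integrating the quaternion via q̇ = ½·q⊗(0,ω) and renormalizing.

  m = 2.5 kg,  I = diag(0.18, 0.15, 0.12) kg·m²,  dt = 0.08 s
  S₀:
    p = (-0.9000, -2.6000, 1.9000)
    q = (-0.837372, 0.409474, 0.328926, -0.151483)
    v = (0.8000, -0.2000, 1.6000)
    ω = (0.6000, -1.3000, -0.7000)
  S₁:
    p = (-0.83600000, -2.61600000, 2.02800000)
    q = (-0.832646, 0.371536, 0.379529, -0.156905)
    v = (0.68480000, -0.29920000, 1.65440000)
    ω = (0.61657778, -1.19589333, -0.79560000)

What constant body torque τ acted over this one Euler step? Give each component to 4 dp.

rate change Δω = (0.01657778, 0.10410667, -0.09560000)
applied torque τ = (0.0100, 0.1700, -0.1200)

τ = (0.0100, 0.1700, -0.1200)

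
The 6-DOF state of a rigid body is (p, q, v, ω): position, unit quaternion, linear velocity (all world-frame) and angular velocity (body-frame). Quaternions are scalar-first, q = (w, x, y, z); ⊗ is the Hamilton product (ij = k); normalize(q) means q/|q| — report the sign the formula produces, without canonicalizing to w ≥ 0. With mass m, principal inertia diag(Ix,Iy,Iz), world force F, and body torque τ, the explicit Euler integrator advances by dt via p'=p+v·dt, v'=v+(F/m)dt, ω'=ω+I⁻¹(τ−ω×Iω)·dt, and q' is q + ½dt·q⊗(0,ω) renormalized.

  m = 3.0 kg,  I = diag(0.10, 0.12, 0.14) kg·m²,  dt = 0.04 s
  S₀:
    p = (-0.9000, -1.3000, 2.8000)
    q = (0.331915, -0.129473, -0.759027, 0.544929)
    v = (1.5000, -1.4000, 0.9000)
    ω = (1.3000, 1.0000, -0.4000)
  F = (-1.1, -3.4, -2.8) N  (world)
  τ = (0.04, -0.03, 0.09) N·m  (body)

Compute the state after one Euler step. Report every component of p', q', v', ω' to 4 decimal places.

p' = (-0.8400, -1.3560, 2.8360)
q' = (0.3546, -0.1256, -0.7388, 0.5591)
v' = (1.4853, -1.4453, 0.8627)
ω' = (1.3192, 0.9831, -0.3817)

α = I⁻¹(τ − ω×Iω) = (0.4800, -0.4233, 0.4571)
ω' = ω + α·dt = (1.3192, 0.9831, -0.3817)
2q̇ = q⊗(0,ω) = (1.1453135, 0.1901713, 0.9885335, 0.7244961)
updated quaternion q' = (0.3546, -0.1256, -0.7388, 0.5591)
p' = p + v·dt = (-0.8400, -1.3560, 2.8360)
v + (F/m)dt = (1.4853, -1.4453, 0.8627)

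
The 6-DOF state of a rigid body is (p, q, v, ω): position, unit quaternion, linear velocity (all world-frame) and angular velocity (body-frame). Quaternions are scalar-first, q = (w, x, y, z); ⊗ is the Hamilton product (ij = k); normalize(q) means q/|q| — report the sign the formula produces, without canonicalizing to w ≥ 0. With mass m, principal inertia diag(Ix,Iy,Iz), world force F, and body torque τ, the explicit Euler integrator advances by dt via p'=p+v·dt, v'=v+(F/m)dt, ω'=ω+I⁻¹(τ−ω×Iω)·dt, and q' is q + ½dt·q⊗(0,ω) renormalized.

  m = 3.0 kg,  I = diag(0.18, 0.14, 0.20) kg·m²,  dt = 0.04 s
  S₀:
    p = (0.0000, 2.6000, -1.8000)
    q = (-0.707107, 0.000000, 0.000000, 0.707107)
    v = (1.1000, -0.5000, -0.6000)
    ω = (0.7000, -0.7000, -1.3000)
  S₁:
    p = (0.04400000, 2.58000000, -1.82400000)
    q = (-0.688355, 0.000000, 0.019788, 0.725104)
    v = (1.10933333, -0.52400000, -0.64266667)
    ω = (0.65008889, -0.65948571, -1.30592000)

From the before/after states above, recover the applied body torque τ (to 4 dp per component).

Δω = ω₁−ω₀ = (-0.04991111, 0.04051429, -0.00592000)
τ = I·(Δω/dt) + ω₀×(Iω₀) = (-0.1700, 0.1600, -0.0100)

τ = (-0.1700, 0.1600, -0.0100)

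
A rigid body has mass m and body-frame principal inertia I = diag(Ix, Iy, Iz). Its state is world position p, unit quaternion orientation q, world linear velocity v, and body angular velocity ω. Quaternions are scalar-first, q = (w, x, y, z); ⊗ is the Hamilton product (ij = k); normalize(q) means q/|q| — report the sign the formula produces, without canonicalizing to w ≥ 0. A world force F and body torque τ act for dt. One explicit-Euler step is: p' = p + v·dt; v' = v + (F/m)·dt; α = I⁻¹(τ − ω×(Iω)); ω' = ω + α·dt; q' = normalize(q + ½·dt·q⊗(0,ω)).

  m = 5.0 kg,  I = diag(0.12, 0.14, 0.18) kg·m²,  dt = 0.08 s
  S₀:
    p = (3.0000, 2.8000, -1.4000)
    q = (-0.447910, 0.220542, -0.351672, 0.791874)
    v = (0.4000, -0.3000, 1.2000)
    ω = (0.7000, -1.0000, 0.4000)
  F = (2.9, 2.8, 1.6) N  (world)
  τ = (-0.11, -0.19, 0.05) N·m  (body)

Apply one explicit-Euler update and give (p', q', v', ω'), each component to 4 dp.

p' = (3.0320, 2.7760, -1.3040)
q' = (-0.4802, 0.2337, -0.3147, 0.7847)
v' = (0.4464, -0.2552, 1.2256)
ω' = (0.6373, -1.0990, 0.4284)

ω×(Iω) gyroscopic = (-0.0160, -0.0168, -0.0140)
angular accel α = (-0.7833, -1.2371, 0.3556)
new body rate ω' = (0.6373, -1.0990, 0.4284)
Hamilton product q⊗(0,ω) = (-0.8228010, 0.3376682, 0.9140050, -0.1535356)
q' = normalize(q + ½dt·q⊗(0,ω)) = (-0.4802, 0.2337, -0.3147, 0.7847)
new position p' = (3.0320, 2.7760, -1.3040)
v + (F/m)dt = (0.4464, -0.2552, 1.2256)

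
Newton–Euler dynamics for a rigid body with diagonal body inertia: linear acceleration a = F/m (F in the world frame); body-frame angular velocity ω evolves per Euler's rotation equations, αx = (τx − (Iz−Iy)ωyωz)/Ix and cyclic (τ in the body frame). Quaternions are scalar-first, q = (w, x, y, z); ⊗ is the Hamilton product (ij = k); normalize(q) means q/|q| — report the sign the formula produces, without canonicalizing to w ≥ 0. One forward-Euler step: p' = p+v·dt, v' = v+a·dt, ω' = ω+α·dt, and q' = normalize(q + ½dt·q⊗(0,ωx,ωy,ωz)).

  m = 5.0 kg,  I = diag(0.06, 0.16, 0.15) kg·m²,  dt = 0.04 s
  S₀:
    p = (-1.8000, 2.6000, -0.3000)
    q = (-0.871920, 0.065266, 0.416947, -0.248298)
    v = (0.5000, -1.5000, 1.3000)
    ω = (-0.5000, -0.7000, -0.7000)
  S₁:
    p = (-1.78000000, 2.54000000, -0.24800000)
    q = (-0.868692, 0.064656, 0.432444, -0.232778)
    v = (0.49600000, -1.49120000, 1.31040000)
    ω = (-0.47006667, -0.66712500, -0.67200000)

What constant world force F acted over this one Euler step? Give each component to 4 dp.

F = (-0.5000, 1.1000, 1.3000)

Δv = v₁−v₀ = (-0.00400000, 0.00880000, 0.01040000)
applied force F = (-0.5000, 1.1000, 1.3000)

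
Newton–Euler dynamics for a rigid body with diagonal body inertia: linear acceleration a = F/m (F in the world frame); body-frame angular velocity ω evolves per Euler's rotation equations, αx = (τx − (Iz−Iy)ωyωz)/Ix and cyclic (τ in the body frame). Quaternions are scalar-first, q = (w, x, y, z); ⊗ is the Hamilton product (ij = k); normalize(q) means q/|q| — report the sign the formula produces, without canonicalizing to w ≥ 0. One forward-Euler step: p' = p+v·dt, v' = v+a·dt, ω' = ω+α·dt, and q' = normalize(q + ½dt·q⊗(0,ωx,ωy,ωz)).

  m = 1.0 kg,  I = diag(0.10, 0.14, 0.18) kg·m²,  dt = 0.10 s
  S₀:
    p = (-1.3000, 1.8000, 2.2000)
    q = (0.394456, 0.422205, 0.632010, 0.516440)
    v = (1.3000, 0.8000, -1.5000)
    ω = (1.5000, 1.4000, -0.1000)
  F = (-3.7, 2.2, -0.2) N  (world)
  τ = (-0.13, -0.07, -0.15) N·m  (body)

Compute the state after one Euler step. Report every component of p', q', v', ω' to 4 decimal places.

p' = (-1.1700, 1.8800, 2.0500)
q' = (0.3195, 0.4103, 0.6968, 0.4940)
v' = (0.9300, 1.0200, -1.5200)
ω' = (1.3756, 1.3414, -0.2300)

new position p' = (-1.1700, 1.8800, 2.0500)
new velocity v' = (0.9300, 1.0200, -1.5200)
angular accel α = (-1.2440, -0.5857, -1.3000)
ω' = ω + α·dt = (1.3756, 1.3414, -0.2300)
q⊗(0,ω) = (-1.4664775, -0.1945330, 1.3691189, -0.3963736)
q' = normalize(q + ½dt·q⊗(0,ω)) = (0.3195, 0.4103, 0.6968, 0.4940)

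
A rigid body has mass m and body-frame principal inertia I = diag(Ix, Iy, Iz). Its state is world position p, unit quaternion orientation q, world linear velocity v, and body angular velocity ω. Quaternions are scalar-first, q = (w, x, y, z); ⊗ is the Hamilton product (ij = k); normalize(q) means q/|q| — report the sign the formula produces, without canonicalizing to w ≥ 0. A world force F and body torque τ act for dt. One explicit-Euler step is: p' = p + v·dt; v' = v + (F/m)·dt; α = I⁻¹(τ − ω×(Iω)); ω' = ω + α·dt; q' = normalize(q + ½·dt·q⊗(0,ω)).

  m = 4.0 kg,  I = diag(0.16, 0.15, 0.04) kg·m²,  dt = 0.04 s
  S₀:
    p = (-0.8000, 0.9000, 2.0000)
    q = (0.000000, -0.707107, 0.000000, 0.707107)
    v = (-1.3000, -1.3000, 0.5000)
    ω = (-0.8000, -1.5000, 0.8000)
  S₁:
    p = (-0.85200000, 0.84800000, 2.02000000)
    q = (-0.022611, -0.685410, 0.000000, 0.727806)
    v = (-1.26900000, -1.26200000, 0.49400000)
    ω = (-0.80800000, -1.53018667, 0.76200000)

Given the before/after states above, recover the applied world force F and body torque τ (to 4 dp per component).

F = (3.1000, 3.8000, -0.6000)
τ = (0.1000, -0.1900, -0.0500)

Δω = ω₁−ω₀ = (-0.00800000, -0.03018667, -0.03800000)
ω₀×(Iω₀) = (0.1320, -0.0768, -0.0120)
applied torque τ = (0.1000, -0.1900, -0.0500)
v₁ − v₀ = (0.03100000, 0.03800000, -0.00600000)
m·(v₁−v₀)/dt = (3.1000, 3.8000, -0.6000)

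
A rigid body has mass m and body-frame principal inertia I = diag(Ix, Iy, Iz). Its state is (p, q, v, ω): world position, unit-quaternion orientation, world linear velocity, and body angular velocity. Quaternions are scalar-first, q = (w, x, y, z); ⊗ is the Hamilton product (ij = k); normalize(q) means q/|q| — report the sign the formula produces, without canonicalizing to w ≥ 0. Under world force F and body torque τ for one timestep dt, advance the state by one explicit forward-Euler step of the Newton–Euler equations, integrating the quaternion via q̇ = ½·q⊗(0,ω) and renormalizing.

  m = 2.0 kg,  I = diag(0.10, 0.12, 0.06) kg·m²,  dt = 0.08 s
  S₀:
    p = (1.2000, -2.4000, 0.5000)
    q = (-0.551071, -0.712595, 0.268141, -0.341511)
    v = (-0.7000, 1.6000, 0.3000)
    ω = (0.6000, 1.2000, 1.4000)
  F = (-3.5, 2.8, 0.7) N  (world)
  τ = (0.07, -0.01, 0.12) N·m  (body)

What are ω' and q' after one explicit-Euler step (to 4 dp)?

α = I⁻¹(τ − ω×Iω) = (1.7080, -0.3633, 1.7600)
ω' = ω + α·dt = (0.7366, 1.1709, 1.5408)
q⊗(0,ω) = (0.5839032, 0.4545680, 0.1314412, -1.7874980)
updated quaternion q' = (-0.5261, -0.6923, 0.2726, -0.4118)

ω' = (0.7366, 1.1709, 1.5408)
q' = (-0.5261, -0.6923, 0.2726, -0.4118)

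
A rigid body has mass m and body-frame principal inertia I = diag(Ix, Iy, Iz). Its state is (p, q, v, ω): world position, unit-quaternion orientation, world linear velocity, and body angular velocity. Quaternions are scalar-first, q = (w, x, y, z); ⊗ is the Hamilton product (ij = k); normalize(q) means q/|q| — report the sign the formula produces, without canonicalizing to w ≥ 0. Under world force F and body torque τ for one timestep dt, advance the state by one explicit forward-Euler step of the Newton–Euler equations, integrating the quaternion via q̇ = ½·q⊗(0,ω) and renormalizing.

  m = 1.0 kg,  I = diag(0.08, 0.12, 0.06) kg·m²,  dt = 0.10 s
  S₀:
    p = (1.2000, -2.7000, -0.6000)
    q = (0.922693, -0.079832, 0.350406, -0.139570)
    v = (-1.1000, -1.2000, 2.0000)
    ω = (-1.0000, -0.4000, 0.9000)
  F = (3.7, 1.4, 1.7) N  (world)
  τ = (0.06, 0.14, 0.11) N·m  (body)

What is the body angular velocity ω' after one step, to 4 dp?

α = I⁻¹(τ − ω×Iω) = (0.4800, 1.3167, 1.5667)
ω' = ω + α·dt = (-0.9520, -0.2683, 1.0567)

ω' = (-0.9520, -0.2683, 1.0567)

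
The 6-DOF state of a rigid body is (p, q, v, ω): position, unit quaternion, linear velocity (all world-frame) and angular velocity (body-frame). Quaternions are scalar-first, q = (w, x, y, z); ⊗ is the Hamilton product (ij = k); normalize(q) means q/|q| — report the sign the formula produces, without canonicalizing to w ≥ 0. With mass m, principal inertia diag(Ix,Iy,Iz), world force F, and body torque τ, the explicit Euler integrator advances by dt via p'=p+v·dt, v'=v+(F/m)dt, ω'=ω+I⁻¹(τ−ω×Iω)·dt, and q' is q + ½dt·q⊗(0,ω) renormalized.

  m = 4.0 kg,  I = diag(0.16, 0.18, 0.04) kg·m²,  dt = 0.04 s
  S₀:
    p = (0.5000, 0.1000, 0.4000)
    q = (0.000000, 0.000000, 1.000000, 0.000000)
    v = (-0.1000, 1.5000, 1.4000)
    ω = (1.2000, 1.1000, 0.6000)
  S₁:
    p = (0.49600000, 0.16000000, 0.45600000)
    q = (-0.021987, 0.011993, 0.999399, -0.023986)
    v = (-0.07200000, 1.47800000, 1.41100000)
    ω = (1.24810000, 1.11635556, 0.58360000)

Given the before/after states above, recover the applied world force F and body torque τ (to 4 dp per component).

velocity change Δv = (0.02800000, -0.02200000, 0.01100000)
F = m·Δv/dt = (2.8000, -2.2000, 1.1000)
ω₁ − ω₀ = (0.04810000, 0.01635556, -0.01640000)
gyro term ω₀×Iω₀ = (-0.0924, 0.0864, 0.0264)
applied torque τ = (0.1000, 0.1600, 0.0100)

F = (2.8000, -2.2000, 1.1000)
τ = (0.1000, 0.1600, 0.0100)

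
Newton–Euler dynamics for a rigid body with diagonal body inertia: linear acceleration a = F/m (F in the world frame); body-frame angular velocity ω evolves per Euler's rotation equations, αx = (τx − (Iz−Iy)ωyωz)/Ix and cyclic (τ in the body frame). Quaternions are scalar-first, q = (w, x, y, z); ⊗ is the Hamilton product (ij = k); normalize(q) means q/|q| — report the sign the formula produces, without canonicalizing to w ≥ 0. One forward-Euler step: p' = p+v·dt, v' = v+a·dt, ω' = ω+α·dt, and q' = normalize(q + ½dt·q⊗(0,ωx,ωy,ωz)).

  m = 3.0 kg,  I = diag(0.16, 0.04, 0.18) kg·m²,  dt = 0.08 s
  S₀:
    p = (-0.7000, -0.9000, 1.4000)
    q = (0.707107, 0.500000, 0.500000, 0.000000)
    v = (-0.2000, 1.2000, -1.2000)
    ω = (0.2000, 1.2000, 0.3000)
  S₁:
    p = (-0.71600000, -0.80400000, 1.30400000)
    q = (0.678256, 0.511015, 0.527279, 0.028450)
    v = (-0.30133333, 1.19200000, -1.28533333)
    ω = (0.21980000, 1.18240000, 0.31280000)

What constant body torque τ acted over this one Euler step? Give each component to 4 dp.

rate change Δω = (0.01980000, -0.01760000, 0.01280000)
applied torque τ = (0.0900, -0.0100, 0.0000)

τ = (0.0900, -0.0100, 0.0000)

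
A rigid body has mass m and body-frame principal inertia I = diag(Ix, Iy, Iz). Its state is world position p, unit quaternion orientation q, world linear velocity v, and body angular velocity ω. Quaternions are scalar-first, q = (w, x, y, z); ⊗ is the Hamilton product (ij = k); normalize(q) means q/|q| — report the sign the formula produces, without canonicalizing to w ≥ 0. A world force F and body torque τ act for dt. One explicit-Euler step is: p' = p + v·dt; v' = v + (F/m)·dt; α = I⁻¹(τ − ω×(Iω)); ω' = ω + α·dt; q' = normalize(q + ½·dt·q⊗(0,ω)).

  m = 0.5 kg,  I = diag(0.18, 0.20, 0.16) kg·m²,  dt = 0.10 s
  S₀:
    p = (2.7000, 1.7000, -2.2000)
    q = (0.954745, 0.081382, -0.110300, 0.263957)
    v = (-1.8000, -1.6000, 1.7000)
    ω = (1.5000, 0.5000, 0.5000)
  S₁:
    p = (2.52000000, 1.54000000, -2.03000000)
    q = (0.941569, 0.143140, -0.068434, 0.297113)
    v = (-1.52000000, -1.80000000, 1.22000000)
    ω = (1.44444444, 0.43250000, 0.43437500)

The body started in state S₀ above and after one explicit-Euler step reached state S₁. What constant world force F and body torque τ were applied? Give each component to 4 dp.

F = (1.4000, -1.0000, -2.4000)
τ = (-0.1100, -0.1200, -0.0900)

rate change Δω = (-0.05555556, -0.06750000, -0.06562500)
τ = I·(Δω/dt) + ω₀×(Iω₀) = (-0.1100, -0.1200, -0.0900)
v₁ − v₀ = (0.28000000, -0.20000000, -0.48000000)
applied force F = (1.4000, -1.0000, -2.4000)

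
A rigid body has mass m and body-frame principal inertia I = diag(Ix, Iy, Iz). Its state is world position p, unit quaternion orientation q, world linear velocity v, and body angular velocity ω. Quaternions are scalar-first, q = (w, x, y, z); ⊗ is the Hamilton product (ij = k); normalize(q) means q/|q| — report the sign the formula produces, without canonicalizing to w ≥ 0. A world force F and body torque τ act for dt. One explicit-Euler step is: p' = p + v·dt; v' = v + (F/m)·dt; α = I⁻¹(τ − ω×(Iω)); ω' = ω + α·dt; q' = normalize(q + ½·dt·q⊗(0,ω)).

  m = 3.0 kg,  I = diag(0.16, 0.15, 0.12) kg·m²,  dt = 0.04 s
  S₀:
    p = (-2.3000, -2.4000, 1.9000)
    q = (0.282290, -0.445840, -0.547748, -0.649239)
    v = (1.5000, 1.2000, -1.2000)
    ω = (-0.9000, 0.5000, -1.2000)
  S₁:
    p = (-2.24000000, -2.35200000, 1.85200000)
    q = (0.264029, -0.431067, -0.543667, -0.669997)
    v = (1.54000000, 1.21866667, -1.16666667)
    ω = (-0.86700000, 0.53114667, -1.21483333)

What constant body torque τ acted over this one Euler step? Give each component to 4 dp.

τ = (0.1500, 0.1600, -0.0400)

Δω = ω₁−ω₀ = (0.03300000, 0.03114667, -0.01483333)
τ = I·(Δω/dt) + ω₀×(Iω₀) = (0.1500, 0.1600, -0.0400)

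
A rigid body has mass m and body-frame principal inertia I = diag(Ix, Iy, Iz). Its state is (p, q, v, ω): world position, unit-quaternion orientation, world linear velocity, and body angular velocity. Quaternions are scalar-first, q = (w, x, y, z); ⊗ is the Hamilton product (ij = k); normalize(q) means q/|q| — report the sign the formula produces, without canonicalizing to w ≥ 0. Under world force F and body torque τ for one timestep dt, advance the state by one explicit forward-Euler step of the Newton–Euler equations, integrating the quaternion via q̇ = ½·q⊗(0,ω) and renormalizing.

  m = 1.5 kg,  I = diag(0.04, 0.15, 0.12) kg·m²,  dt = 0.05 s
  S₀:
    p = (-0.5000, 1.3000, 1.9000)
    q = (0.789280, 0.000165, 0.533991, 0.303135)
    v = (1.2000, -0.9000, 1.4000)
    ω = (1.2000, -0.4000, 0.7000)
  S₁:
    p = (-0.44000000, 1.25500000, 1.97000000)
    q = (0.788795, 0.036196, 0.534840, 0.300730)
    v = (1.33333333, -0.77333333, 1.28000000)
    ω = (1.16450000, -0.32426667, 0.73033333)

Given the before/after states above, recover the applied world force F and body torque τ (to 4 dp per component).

F = (4.0000, 3.8000, -3.6000)
τ = (-0.0200, 0.1600, 0.0200)

velocity change Δv = (0.13333333, 0.12666667, -0.12000000)
m·(v₁−v₀)/dt = (4.0000, 3.8000, -3.6000)
rate change Δω = (-0.03550000, 0.07573333, 0.03033333)
precession coupling = (0.0084, -0.0672, -0.0528)
I·α + gyro = (-0.0200, 0.1600, 0.0200)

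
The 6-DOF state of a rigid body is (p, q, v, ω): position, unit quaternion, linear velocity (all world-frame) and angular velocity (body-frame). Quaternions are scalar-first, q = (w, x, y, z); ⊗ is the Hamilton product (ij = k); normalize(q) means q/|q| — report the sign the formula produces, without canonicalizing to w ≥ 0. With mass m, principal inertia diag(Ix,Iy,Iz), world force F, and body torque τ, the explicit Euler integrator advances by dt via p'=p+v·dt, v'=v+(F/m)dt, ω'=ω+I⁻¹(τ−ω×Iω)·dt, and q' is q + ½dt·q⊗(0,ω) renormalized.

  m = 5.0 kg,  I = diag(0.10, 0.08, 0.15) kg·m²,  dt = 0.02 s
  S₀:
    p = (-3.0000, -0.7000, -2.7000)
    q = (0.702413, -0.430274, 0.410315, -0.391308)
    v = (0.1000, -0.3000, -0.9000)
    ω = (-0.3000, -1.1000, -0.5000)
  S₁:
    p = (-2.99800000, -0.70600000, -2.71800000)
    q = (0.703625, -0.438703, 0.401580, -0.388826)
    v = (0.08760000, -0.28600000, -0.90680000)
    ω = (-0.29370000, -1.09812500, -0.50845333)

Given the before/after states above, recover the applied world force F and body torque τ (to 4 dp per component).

F = (-3.1000, 3.5000, -1.7000)
τ = (0.0700, 0.0000, -0.0700)

Δω = ω₁−ω₀ = (0.00630000, 0.00187500, -0.00845333)
gyro term ω₀×Iω₀ = (0.0385, -0.0075, -0.0066)
I·α + gyro = (0.0700, 0.0000, -0.0700)
v₁ − v₀ = (-0.01240000, 0.01400000, -0.00680000)
F = m·Δv/dt = (-3.1000, 3.5000, -1.7000)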